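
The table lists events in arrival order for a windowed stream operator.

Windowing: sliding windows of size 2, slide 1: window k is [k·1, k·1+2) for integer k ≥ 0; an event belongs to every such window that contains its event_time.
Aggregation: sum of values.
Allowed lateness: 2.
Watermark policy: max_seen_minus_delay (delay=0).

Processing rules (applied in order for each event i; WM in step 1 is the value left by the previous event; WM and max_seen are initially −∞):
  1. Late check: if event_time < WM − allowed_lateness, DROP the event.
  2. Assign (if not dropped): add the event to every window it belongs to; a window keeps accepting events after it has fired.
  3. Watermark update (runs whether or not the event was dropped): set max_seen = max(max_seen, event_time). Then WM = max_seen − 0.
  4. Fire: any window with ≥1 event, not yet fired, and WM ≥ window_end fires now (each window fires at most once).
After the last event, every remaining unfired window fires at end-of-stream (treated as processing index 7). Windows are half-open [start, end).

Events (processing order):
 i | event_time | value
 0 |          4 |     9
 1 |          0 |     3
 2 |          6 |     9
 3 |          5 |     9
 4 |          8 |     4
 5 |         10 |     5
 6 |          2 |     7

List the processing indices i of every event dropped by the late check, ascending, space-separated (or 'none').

i=0 t=4 v=9: → [4,6),[3,5); WM=4
i=1 t=0 v=3: DROP (t<4-2); WM=4
i=2 t=6 v=9: → [6,8),[5,7); WM=6; [3,5) fires=9 [4,6) fires=9
i=3 t=5 v=9: → [5,7),[4,6); WM=6
i=4 t=8 v=4: → [8,10),[7,9); WM=8; [5,7) fires=18 [6,8) fires=9
i=5 t=10 v=5: → [10,12),[9,11); WM=10; [7,9) fires=4 [8,10) fires=4
i=6 t=2 v=7: DROP (t<10-2); WM=10

1 6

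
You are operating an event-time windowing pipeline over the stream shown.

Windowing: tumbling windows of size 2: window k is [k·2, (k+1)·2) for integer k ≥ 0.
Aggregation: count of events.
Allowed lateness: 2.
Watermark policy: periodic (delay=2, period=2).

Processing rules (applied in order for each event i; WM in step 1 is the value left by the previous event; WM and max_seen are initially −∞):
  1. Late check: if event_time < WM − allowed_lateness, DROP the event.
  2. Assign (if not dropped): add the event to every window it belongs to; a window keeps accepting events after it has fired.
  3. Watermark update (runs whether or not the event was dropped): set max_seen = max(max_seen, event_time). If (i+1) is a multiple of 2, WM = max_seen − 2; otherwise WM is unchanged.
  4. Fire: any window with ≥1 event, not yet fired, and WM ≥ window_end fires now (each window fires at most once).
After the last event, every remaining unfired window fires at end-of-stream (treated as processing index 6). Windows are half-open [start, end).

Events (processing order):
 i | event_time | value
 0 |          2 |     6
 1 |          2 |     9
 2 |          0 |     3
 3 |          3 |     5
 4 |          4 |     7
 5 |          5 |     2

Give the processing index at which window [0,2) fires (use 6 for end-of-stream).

5

i=0 t=2 v=6: → [2,4); WM=−∞
i=1 t=2 v=9: → [2,4); WM=0
i=2 t=0 v=3: → [0,2); WM=0
i=3 t=3 v=5: → [2,4); WM=1
i=4 t=4 v=7: → [4,6); WM=1
i=5 t=5 v=2: → [4,6); WM=3; [0,2) fires=1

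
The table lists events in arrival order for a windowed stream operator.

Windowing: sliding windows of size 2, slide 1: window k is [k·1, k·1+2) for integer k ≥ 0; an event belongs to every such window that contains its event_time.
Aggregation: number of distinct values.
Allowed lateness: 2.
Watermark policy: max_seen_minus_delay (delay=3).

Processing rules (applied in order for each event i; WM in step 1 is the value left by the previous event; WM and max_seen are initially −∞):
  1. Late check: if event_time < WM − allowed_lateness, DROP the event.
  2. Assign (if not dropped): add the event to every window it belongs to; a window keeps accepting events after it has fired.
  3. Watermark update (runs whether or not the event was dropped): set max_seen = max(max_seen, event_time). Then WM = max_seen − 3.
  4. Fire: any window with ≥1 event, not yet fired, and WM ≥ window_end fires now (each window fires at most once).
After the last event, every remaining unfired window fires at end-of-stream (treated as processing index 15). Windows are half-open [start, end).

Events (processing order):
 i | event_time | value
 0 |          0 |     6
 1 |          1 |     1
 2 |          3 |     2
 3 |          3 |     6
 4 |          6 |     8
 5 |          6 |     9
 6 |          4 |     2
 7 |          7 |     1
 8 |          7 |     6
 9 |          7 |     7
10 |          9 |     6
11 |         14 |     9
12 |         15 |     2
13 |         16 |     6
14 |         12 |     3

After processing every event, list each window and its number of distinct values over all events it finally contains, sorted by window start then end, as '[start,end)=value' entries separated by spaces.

i=0 t=0 v=6: → [0,2); WM=-3
i=1 t=1 v=1: → [1,3),[0,2); WM=-2
i=2 t=3 v=2: → [3,5),[2,4); WM=0
i=3 t=3 v=6: → [3,5),[2,4); WM=0
i=4 t=6 v=8: → [6,8),[5,7); WM=3; [0,2) fires=2 [1,3) fires=1
i=5 t=6 v=9: → [6,8),[5,7); WM=3
i=6 t=4 v=2: → [4,6),[3,5); WM=3
i=7 t=7 v=1: → [7,9),[6,8); WM=4; [2,4) fires=2
i=8 t=7 v=6: → [7,9),[6,8); WM=4
i=9 t=7 v=7: → [7,9),[6,8); WM=4
i=10 t=9 v=6: → [9,11),[8,10); WM=6; [3,5) fires=2 [4,6) fires=1
i=11 t=14 v=9: → [14,16),[13,15); WM=11; [5,7) fires=2 [6,8) fires=5 [7,9) fires=3 [8,10) fires=1 [9,11) fires=1
i=12 t=15 v=2: → [15,17),[14,16); WM=12
i=13 t=16 v=6: → [16,18),[15,17); WM=13
i=14 t=12 v=3: → [12,14),[11,13); WM=13; [11,13) fires=1

[0,2)=2 [1,3)=1 [2,4)=2 [3,5)=2 [4,6)=1 [5,7)=2 [6,8)=5 [7,9)=3 [8,10)=1 [9,11)=1 [11,13)=1 [12,14)=1 [13,15)=1 [14,16)=2 [15,17)=2 [16,18)=1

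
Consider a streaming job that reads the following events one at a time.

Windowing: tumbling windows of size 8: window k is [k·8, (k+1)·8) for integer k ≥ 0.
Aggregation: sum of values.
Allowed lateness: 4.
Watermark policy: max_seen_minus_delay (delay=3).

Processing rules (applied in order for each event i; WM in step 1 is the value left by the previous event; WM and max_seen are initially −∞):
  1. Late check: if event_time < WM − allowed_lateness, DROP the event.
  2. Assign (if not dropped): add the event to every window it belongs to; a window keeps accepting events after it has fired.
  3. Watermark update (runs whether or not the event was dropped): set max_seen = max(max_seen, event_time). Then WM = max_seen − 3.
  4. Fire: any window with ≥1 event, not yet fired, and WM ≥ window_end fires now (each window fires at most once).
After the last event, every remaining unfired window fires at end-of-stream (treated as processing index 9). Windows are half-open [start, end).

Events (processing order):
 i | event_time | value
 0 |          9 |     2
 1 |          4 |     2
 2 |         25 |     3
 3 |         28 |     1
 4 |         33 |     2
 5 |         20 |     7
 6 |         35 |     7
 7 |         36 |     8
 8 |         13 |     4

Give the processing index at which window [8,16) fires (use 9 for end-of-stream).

i=0 t=9 v=2: → [8,16); WM=6
i=1 t=4 v=2: → [0,8); WM=6
i=2 t=25 v=3: → [24,32); WM=22; [0,8) fires=2 [8,16) fires=2
i=3 t=28 v=1: → [24,32); WM=25
i=4 t=33 v=2: → [32,40); WM=30
i=5 t=20 v=7: DROP (t<30-4); WM=30
i=6 t=35 v=7: → [32,40); WM=32; [24,32) fires=4
i=7 t=36 v=8: → [32,40); WM=33
i=8 t=13 v=4: DROP (t<33-4); WM=33

2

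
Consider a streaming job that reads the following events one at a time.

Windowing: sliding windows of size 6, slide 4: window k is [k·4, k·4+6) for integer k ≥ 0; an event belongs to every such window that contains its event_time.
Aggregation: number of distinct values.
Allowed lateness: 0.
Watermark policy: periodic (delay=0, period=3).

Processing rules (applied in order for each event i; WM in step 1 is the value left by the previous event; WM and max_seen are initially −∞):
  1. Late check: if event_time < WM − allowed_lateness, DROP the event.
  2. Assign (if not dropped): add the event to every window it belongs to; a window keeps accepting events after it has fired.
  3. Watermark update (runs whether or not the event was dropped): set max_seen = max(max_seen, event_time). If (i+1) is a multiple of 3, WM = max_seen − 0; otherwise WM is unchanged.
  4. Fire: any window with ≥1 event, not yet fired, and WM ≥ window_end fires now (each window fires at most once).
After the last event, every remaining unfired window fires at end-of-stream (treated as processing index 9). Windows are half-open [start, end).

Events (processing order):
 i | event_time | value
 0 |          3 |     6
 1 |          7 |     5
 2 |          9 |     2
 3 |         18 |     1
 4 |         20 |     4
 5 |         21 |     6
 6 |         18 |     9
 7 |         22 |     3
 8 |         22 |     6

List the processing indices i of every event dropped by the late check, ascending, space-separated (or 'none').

6

i=0 t=3 v=6: → [0,6); WM=−∞
i=1 t=7 v=5: → [4,10); WM=−∞
i=2 t=9 v=2: → [8,14),[4,10); WM=9; [0,6) fires=1
i=3 t=18 v=1: → [16,22); WM=9
i=4 t=20 v=4: → [20,26),[16,22); WM=9
i=5 t=21 v=6: → [20,26),[16,22); WM=21; [4,10) fires=2 [8,14) fires=1
i=6 t=18 v=9: DROP (t<21-0); WM=21
i=7 t=22 v=3: → [20,26); WM=21
i=8 t=22 v=6: → [20,26); WM=22; [16,22) fires=3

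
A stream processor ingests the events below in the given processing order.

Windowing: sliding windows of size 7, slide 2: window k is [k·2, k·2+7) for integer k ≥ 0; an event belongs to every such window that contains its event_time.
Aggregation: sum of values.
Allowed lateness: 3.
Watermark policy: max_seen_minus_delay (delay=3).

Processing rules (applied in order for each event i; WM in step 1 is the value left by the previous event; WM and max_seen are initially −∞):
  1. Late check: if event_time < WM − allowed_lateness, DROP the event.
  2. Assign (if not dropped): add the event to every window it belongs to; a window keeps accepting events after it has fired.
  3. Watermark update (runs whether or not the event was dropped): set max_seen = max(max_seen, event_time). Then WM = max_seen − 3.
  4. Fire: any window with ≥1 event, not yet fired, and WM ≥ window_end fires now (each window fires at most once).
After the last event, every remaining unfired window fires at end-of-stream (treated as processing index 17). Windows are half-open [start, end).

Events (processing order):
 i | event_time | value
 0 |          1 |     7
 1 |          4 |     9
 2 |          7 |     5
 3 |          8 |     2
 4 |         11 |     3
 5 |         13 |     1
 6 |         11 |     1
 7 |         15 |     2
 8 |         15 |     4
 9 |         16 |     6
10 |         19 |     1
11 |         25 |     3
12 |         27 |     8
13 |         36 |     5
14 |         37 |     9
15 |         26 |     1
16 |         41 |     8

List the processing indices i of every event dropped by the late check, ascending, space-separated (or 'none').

15

i=0 t=1 v=7: → [0,7); WM=-2
i=1 t=4 v=9: → [4,11),[2,9),[0,7); WM=1
i=2 t=7 v=5: → [6,13),[4,11),[2,9); WM=4
i=3 t=8 v=2: → [8,15),[6,13),[4,11),[2,9); WM=5
i=4 t=11 v=3: → [10,17),[8,15),[6,13); WM=8; [0,7) fires=16
i=5 t=13 v=1: → [12,19),[10,17),[8,15); WM=10; [2,9) fires=16
i=6 t=11 v=1: → [10,17),[8,15),[6,13); WM=10
i=7 t=15 v=2: → [14,21),[12,19),[10,17); WM=12; [4,11) fires=16
i=8 t=15 v=4: → [14,21),[12,19),[10,17); WM=12
i=9 t=16 v=6: → [16,23),[14,21),[12,19),[10,17); WM=13; [6,13) fires=11
i=10 t=19 v=1: → [18,25),[16,23),[14,21); WM=16; [8,15) fires=7
i=11 t=25 v=3: → [24,31),[22,29),[20,27); WM=22; [10,17) fires=17 [12,19) fires=13 [14,21) fires=13
i=12 t=27 v=8: → [26,33),[24,31),[22,29); WM=24; [16,23) fires=7
i=13 t=36 v=5: → [36,43),[34,41),[32,39),[30,37); WM=33; [18,25) fires=1 [20,27) fires=3 [22,29) fires=11 [24,31) fires=11 [26,33) fires=8
i=14 t=37 v=9: → [36,43),[34,41),[32,39); WM=34
i=15 t=26 v=1: DROP (t<34-3); WM=34
i=16 t=41 v=8: → [40,47),[38,45),[36,43); WM=38; [30,37) fires=5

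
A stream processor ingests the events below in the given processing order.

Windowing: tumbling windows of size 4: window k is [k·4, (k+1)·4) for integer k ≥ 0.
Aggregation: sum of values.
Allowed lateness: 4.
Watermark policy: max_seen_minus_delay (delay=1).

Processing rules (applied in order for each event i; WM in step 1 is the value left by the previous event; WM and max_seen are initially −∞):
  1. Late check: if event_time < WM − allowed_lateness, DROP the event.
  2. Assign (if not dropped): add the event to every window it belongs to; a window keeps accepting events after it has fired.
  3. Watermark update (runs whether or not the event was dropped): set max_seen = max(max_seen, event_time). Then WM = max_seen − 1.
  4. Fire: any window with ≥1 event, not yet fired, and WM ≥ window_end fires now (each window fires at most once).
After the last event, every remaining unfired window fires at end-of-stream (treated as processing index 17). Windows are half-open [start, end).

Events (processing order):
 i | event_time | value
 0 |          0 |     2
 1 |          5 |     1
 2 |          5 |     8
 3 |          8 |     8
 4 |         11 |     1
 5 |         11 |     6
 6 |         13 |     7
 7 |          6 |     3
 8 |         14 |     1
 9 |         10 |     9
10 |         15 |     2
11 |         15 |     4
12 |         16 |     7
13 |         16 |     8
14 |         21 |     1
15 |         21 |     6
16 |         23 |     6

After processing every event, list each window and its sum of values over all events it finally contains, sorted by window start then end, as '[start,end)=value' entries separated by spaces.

[0,4)=2 [4,8)=9 [8,12)=24 [12,16)=14 [16,20)=15 [20,24)=13

i=0 t=0 v=2: → [0,4); WM=-1
i=1 t=5 v=1: → [4,8); WM=4; [0,4) fires=2
i=2 t=5 v=8: → [4,8); WM=4
i=3 t=8 v=8: → [8,12); WM=7
i=4 t=11 v=1: → [8,12); WM=10; [4,8) fires=9
i=5 t=11 v=6: → [8,12); WM=10
i=6 t=13 v=7: → [12,16); WM=12; [8,12) fires=15
i=7 t=6 v=3: DROP (t<12-4); WM=12
i=8 t=14 v=1: → [12,16); WM=13
i=9 t=10 v=9: → [8,12); WM=13
i=10 t=15 v=2: → [12,16); WM=14
i=11 t=15 v=4: → [12,16); WM=14
i=12 t=16 v=7: → [16,20); WM=15
i=13 t=16 v=8: → [16,20); WM=15
i=14 t=21 v=1: → [20,24); WM=20; [12,16) fires=14 [16,20) fires=15
i=15 t=21 v=6: → [20,24); WM=20
i=16 t=23 v=6: → [20,24); WM=22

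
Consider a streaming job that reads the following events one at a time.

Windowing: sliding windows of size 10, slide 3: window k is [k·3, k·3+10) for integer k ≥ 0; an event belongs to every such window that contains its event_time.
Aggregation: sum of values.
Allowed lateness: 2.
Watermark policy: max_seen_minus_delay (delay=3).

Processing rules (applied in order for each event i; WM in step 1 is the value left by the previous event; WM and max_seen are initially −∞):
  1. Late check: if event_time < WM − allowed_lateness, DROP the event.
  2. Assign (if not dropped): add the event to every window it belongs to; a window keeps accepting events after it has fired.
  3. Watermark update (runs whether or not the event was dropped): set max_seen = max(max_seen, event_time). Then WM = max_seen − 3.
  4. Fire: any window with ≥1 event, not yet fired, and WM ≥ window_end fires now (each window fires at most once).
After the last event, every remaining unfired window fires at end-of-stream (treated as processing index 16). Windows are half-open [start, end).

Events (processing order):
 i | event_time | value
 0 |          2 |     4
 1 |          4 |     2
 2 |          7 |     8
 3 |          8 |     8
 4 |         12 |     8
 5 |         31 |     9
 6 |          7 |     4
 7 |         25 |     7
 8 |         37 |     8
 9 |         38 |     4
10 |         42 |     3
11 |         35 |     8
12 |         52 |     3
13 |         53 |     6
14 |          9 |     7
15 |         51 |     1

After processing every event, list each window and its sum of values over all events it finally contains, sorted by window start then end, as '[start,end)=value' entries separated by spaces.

[0,10)=22 [3,13)=26 [6,16)=24 [9,19)=8 [12,22)=8 [24,34)=9 [27,37)=9 [30,40)=21 [33,43)=15 [36,46)=15 [39,49)=3 [42,52)=4 [45,55)=10 [48,58)=10 [51,61)=10

i=0 t=2 v=4: → [0,10); WM=-1
i=1 t=4 v=2: → [3,13),[0,10); WM=1
i=2 t=7 v=8: → [6,16),[3,13),[0,10); WM=4
i=3 t=8 v=8: → [6,16),[3,13),[0,10); WM=5
i=4 t=12 v=8: → [12,22),[9,19),[6,16),[3,13); WM=9
i=5 t=31 v=9: → [30,40),[27,37),[24,34); WM=28; [0,10) fires=22 [3,13) fires=26 [6,16) fires=24 [9,19) fires=8 [12,22) fires=8
i=6 t=7 v=4: DROP (t<28-2); WM=28
i=7 t=25 v=7: DROP (t<28-2); WM=28
i=8 t=37 v=8: → [36,46),[33,43),[30,40); WM=34; [24,34) fires=9
i=9 t=38 v=4: → [36,46),[33,43),[30,40); WM=35
i=10 t=42 v=3: → [42,52),[39,49),[36,46),[33,43); WM=39; [27,37) fires=9
i=11 t=35 v=8: DROP (t<39-2); WM=39
i=12 t=52 v=3: → [51,61),[48,58),[45,55); WM=49; [30,40) fires=21 [33,43) fires=15 [36,46) fires=15 [39,49) fires=3
i=13 t=53 v=6: → [51,61),[48,58),[45,55); WM=50
i=14 t=9 v=7: DROP (t<50-2); WM=50
i=15 t=51 v=1: → [51,61),[48,58),[45,55),[42,52); WM=50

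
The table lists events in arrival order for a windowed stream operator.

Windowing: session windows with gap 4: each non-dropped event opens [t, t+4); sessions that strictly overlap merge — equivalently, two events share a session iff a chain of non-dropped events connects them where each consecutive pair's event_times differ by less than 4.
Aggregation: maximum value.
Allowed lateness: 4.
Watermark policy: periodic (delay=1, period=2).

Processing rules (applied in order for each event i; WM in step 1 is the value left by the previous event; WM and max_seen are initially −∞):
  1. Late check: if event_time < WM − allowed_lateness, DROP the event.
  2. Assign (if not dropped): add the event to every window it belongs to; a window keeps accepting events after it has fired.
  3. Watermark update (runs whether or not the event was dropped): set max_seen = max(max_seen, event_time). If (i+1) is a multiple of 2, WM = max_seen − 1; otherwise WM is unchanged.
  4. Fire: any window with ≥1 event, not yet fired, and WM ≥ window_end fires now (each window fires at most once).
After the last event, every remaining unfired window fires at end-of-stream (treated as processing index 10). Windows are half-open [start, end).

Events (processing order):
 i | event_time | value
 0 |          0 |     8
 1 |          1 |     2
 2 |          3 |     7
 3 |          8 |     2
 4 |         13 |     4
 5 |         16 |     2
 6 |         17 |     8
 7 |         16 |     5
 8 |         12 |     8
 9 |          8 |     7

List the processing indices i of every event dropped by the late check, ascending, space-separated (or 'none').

i=0 t=0 v=8: → [0,4); WM=−∞
i=1 t=1 v=2: → [0,5); WM=0
i=2 t=3 v=7: → [0,7); WM=0
i=3 t=8 v=2: → [8,12); WM=7
i=4 t=13 v=4: → [13,17); WM=7
i=5 t=16 v=2: → [13,20); WM=15
i=6 t=17 v=8: → [13,21); WM=15
i=7 t=16 v=5: → [13,21); WM=16
i=8 t=12 v=8: → [12,21); WM=16
i=9 t=8 v=7: DROP (t<16-4); WM=16

9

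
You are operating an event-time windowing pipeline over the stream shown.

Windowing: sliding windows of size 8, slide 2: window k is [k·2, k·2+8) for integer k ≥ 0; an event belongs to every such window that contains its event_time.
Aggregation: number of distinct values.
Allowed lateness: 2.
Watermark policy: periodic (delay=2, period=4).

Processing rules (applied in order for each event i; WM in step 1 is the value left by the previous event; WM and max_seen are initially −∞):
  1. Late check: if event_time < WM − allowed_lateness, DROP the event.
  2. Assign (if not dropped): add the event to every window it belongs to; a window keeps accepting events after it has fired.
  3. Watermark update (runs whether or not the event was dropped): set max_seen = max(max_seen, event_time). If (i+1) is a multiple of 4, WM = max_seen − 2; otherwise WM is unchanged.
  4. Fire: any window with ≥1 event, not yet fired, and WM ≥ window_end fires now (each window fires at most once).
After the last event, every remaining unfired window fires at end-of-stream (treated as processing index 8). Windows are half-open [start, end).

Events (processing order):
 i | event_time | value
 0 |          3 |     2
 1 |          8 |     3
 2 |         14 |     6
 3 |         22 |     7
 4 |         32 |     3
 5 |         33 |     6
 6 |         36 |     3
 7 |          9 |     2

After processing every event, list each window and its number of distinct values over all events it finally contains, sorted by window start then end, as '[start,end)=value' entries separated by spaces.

[0,8)=1 [2,10)=2 [4,12)=1 [6,14)=1 [8,16)=2 [10,18)=1 [12,20)=1 [14,22)=1 [16,24)=1 [18,26)=1 [20,28)=1 [22,30)=1 [26,34)=2 [28,36)=2 [30,38)=2 [32,40)=2 [34,42)=1 [36,44)=1

i=0 t=3 v=2: → [2,10),[0,8); WM=−∞
i=1 t=8 v=3: → [8,16),[6,14),[4,12),[2,10); WM=−∞
i=2 t=14 v=6: → [14,22),[12,20),[10,18),[8,16); WM=−∞
i=3 t=22 v=7: → [22,30),[20,28),[18,26),[16,24); WM=20; [0,8) fires=1 [2,10) fires=2 [4,12) fires=1 [6,14) fires=1 [8,16) fires=2 [10,18) fires=1 [12,20) fires=1
i=4 t=32 v=3: → [32,40),[30,38),[28,36),[26,34); WM=20
i=5 t=33 v=6: → [32,40),[30,38),[28,36),[26,34); WM=20
i=6 t=36 v=3: → [36,44),[34,42),[32,40),[30,38); WM=20
i=7 t=9 v=2: DROP (t<20-2); WM=34; [14,22) fires=1 [16,24) fires=1 [18,26) fires=1 [20,28) fires=1 [22,30) fires=1 [26,34) fires=2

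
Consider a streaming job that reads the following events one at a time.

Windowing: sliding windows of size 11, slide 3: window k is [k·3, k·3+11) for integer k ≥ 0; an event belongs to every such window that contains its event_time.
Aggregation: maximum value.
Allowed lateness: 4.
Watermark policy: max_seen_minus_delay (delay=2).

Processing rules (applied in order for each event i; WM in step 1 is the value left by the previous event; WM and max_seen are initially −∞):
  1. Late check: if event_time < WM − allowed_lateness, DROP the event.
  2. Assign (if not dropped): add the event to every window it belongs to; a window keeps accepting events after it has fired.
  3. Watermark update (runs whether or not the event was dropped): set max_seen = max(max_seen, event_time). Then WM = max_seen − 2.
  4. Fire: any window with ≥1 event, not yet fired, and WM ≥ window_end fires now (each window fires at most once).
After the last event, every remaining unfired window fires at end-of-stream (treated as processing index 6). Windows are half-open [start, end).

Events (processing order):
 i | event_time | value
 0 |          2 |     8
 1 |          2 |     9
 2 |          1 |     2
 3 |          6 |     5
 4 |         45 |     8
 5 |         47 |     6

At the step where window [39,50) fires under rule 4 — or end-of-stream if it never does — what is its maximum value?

i=0 t=2 v=8: → [0,11); WM=0
i=1 t=2 v=9: → [0,11); WM=0
i=2 t=1 v=2: → [0,11); WM=0
i=3 t=6 v=5: → [6,17),[3,14),[0,11); WM=4
i=4 t=45 v=8: → [45,56),[42,53),[39,50),[36,47); WM=43; [0,11) fires=9 [3,14) fires=5 [6,17) fires=5
i=5 t=47 v=6: → [45,56),[42,53),[39,50); WM=45

8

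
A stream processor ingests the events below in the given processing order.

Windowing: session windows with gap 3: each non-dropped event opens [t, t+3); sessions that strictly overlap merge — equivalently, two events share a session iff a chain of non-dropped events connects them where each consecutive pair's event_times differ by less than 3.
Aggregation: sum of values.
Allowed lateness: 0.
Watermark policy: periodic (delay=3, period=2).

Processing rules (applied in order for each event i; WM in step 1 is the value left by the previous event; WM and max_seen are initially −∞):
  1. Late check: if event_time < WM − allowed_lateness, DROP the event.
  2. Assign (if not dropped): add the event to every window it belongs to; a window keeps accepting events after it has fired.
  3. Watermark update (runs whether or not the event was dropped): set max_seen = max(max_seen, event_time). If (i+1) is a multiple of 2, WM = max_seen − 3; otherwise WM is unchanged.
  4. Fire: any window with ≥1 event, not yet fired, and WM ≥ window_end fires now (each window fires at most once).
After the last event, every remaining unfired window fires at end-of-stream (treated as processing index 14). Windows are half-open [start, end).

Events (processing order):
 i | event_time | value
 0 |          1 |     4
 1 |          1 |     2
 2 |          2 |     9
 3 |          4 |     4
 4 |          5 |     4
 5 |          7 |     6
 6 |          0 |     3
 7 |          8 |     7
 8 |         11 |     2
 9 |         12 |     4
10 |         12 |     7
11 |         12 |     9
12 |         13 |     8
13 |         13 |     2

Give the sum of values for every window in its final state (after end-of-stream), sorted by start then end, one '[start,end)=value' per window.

[1,11)=36 [11,16)=32

i=0 t=1 v=4: → [1,4); WM=−∞
i=1 t=1 v=2: → [1,4); WM=-2
i=2 t=2 v=9: → [1,5); WM=-2
i=3 t=4 v=4: → [1,7); WM=1
i=4 t=5 v=4: → [1,8); WM=1
i=5 t=7 v=6: → [1,10); WM=4
i=6 t=0 v=3: DROP (t<4-0); WM=4
i=7 t=8 v=7: → [1,11); WM=5
i=8 t=11 v=2: → [11,14); WM=5
i=9 t=12 v=4: → [11,15); WM=9
i=10 t=12 v=7: → [11,15); WM=9
i=11 t=12 v=9: → [11,15); WM=9
i=12 t=13 v=8: → [11,16); WM=9
i=13 t=13 v=2: → [11,16); WM=10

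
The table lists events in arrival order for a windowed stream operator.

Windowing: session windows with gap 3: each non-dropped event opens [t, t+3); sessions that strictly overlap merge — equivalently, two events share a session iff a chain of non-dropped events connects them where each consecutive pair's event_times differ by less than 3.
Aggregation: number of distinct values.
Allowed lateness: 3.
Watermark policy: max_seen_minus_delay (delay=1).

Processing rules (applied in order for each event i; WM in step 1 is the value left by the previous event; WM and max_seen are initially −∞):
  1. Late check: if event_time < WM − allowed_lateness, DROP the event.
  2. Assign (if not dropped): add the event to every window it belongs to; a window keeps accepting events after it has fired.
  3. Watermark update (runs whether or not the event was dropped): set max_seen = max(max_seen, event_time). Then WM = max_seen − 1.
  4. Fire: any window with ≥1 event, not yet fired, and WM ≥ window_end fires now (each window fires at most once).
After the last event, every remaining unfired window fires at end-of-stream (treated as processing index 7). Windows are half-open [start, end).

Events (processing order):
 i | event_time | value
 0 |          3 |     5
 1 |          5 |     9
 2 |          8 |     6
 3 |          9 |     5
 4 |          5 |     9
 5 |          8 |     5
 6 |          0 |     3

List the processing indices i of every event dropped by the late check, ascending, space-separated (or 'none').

i=0 t=3 v=5: → [3,6); WM=2
i=1 t=5 v=9: → [3,8); WM=4
i=2 t=8 v=6: → [8,11); WM=7
i=3 t=9 v=5: → [8,12); WM=8
i=4 t=5 v=9: → [3,8); WM=8
i=5 t=8 v=5: → [8,12); WM=8
i=6 t=0 v=3: DROP (t<8-3); WM=8

6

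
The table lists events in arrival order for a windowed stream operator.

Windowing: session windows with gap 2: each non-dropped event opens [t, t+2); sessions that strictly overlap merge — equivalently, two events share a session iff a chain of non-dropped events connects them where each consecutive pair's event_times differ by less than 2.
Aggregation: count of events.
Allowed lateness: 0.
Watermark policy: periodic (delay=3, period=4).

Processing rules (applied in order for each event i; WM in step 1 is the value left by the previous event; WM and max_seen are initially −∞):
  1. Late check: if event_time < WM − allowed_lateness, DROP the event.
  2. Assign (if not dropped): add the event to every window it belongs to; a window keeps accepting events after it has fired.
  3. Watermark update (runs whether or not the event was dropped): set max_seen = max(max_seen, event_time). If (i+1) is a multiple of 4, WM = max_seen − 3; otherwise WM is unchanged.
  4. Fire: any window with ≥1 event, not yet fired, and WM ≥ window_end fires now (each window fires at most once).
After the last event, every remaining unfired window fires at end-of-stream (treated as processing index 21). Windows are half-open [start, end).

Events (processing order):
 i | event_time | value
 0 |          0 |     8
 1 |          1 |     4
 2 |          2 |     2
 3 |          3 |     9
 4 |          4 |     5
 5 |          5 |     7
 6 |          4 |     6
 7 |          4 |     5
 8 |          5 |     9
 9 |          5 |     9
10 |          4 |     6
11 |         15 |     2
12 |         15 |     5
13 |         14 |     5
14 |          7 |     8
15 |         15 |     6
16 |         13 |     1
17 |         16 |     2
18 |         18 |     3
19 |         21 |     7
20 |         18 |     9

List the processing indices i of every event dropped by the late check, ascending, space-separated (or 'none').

i=0 t=0 v=8: → [0,2); WM=−∞
i=1 t=1 v=4: → [0,3); WM=−∞
i=2 t=2 v=2: → [0,4); WM=−∞
i=3 t=3 v=9: → [0,5); WM=0
i=4 t=4 v=5: → [0,6); WM=0
i=5 t=5 v=7: → [0,7); WM=0
i=6 t=4 v=6: → [0,7); WM=0
i=7 t=4 v=5: → [0,7); WM=2
i=8 t=5 v=9: → [0,7); WM=2
i=9 t=5 v=9: → [0,7); WM=2
i=10 t=4 v=6: → [0,7); WM=2
i=11 t=15 v=2: → [15,17); WM=12
i=12 t=15 v=5: → [15,17); WM=12
i=13 t=14 v=5: → [14,17); WM=12
i=14 t=7 v=8: DROP (t<12-0); WM=12
i=15 t=15 v=6: → [14,17); WM=12
i=16 t=13 v=1: → [13,17); WM=12
i=17 t=16 v=2: → [13,18); WM=12
i=18 t=18 v=3: → [18,20); WM=12
i=19 t=21 v=7: → [21,23); WM=18
i=20 t=18 v=9: → [18,20); WM=18

14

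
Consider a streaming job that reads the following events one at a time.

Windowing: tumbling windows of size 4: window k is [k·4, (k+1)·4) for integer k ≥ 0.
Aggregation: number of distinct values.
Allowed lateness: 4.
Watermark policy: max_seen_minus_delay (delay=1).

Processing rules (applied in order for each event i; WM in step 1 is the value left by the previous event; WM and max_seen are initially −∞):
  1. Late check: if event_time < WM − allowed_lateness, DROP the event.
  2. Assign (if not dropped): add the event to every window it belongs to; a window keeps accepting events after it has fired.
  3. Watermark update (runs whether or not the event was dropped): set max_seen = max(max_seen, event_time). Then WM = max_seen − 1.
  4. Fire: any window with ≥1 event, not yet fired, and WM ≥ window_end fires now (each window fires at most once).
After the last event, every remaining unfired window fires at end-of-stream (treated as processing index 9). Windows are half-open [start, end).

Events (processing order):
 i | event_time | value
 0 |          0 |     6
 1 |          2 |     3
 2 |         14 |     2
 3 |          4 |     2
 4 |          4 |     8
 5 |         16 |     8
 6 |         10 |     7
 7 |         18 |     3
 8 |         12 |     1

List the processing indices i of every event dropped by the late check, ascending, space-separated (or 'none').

3 4 6 8

i=0 t=0 v=6: → [0,4); WM=-1
i=1 t=2 v=3: → [0,4); WM=1
i=2 t=14 v=2: → [12,16); WM=13; [0,4) fires=2
i=3 t=4 v=2: DROP (t<13-4); WM=13
i=4 t=4 v=8: DROP (t<13-4); WM=13
i=5 t=16 v=8: → [16,20); WM=15
i=6 t=10 v=7: DROP (t<15-4); WM=15
i=7 t=18 v=3: → [16,20); WM=17; [12,16) fires=1
i=8 t=12 v=1: DROP (t<17-4); WM=17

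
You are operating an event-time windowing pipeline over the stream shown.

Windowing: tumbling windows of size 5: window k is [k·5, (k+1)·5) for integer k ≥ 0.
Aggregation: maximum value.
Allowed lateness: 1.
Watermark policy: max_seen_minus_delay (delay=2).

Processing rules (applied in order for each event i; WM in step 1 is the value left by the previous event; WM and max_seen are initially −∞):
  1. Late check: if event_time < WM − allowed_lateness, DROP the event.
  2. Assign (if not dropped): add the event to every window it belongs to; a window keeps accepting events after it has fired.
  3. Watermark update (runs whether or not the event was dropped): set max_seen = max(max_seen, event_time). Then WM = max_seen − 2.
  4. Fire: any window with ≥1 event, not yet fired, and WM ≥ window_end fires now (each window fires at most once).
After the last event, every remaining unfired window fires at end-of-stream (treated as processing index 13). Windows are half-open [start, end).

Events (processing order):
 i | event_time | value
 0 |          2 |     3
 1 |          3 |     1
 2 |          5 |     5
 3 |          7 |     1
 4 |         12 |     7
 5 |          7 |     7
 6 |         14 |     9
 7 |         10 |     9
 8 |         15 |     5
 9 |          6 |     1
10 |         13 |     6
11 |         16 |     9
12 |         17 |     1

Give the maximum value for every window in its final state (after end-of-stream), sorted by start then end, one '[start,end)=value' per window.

i=0 t=2 v=3: → [0,5); WM=0
i=1 t=3 v=1: → [0,5); WM=1
i=2 t=5 v=5: → [5,10); WM=3
i=3 t=7 v=1: → [5,10); WM=5; [0,5) fires=3
i=4 t=12 v=7: → [10,15); WM=10; [5,10) fires=5
i=5 t=7 v=7: DROP (t<10-1); WM=10
i=6 t=14 v=9: → [10,15); WM=12
i=7 t=10 v=9: DROP (t<12-1); WM=12
i=8 t=15 v=5: → [15,20); WM=13
i=9 t=6 v=1: DROP (t<13-1); WM=13
i=10 t=13 v=6: → [10,15); WM=13
i=11 t=16 v=9: → [15,20); WM=14
i=12 t=17 v=1: → [15,20); WM=15; [10,15) fires=9

[0,5)=3 [5,10)=5 [10,15)=9 [15,20)=9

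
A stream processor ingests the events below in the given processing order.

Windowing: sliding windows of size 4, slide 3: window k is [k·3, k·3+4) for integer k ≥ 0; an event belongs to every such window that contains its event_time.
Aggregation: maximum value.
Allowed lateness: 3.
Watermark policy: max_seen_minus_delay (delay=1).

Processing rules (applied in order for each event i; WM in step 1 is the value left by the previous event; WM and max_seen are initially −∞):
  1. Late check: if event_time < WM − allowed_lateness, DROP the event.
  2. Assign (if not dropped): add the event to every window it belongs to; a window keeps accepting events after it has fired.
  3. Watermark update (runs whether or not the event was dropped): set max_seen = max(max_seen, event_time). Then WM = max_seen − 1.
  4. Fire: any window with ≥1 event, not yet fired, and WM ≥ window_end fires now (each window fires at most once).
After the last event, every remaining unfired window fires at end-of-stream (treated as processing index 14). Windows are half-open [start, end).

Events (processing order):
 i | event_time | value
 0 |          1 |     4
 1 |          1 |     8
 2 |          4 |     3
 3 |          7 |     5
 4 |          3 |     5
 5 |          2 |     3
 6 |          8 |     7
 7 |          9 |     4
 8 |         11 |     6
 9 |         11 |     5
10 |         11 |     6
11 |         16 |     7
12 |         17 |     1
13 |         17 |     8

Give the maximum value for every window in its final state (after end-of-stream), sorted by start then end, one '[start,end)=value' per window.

i=0 t=1 v=4: → [0,4); WM=0
i=1 t=1 v=8: → [0,4); WM=0
i=2 t=4 v=3: → [3,7); WM=3
i=3 t=7 v=5: → [6,10); WM=6; [0,4) fires=8
i=4 t=3 v=5: → [3,7),[0,4); WM=6
i=5 t=2 v=3: DROP (t<6-3); WM=6
i=6 t=8 v=7: → [6,10); WM=7; [3,7) fires=5
i=7 t=9 v=4: → [9,13),[6,10); WM=8
i=8 t=11 v=6: → [9,13); WM=10; [6,10) fires=7
i=9 t=11 v=5: → [9,13); WM=10
i=10 t=11 v=6: → [9,13); WM=10
i=11 t=16 v=7: → [15,19); WM=15; [9,13) fires=6
i=12 t=17 v=1: → [15,19); WM=16
i=13 t=17 v=8: → [15,19); WM=16

[0,4)=8 [3,7)=5 [6,10)=7 [9,13)=6 [15,19)=8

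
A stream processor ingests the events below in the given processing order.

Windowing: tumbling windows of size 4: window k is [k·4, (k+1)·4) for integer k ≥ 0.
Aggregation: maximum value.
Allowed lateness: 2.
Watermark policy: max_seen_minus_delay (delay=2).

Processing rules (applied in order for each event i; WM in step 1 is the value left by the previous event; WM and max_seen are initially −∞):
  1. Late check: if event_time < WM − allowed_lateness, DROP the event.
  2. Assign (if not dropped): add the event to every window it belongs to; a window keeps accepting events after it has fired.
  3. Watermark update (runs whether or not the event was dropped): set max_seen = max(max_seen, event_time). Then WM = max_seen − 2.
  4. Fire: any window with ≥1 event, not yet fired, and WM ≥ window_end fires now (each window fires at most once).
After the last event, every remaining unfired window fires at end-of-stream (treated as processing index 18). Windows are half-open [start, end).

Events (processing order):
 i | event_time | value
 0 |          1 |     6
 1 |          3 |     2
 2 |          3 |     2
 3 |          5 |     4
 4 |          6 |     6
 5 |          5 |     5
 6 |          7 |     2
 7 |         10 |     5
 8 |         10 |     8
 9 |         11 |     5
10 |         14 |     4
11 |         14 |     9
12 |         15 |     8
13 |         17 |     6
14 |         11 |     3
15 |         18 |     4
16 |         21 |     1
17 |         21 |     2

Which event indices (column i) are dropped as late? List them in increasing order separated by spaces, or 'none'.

14

i=0 t=1 v=6: → [0,4); WM=-1
i=1 t=3 v=2: → [0,4); WM=1
i=2 t=3 v=2: → [0,4); WM=1
i=3 t=5 v=4: → [4,8); WM=3
i=4 t=6 v=6: → [4,8); WM=4; [0,4) fires=6
i=5 t=5 v=5: → [4,8); WM=4
i=6 t=7 v=2: → [4,8); WM=5
i=7 t=10 v=5: → [8,12); WM=8; [4,8) fires=6
i=8 t=10 v=8: → [8,12); WM=8
i=9 t=11 v=5: → [8,12); WM=9
i=10 t=14 v=4: → [12,16); WM=12; [8,12) fires=8
i=11 t=14 v=9: → [12,16); WM=12
i=12 t=15 v=8: → [12,16); WM=13
i=13 t=17 v=6: → [16,20); WM=15
i=14 t=11 v=3: DROP (t<15-2); WM=15
i=15 t=18 v=4: → [16,20); WM=16; [12,16) fires=9
i=16 t=21 v=1: → [20,24); WM=19
i=17 t=21 v=2: → [20,24); WM=19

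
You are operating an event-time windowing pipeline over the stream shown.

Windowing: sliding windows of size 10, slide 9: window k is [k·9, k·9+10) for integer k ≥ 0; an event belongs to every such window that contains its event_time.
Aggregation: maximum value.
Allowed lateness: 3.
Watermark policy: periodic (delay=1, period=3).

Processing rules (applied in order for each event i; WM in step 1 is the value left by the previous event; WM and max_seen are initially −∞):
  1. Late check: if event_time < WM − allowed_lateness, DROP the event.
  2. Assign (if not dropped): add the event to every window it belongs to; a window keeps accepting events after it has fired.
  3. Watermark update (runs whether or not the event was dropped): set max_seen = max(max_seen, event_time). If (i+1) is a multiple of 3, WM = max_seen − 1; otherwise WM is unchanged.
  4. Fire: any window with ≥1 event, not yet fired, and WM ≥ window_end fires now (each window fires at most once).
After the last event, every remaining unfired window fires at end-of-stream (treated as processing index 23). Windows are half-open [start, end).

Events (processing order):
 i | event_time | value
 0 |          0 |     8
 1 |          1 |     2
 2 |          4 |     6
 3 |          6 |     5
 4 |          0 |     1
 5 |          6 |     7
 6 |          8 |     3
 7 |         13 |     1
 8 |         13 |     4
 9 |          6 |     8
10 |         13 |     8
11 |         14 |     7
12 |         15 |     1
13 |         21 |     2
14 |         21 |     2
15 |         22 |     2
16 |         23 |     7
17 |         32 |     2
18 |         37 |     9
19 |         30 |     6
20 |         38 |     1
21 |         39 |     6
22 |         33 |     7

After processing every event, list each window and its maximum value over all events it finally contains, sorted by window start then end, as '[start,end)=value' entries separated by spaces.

i=0 t=0 v=8: → [0,10); WM=−∞
i=1 t=1 v=2: → [0,10); WM=−∞
i=2 t=4 v=6: → [0,10); WM=3
i=3 t=6 v=5: → [0,10); WM=3
i=4 t=0 v=1: → [0,10); WM=3
i=5 t=6 v=7: → [0,10); WM=5
i=6 t=8 v=3: → [0,10); WM=5
i=7 t=13 v=1: → [9,19); WM=5
i=8 t=13 v=4: → [9,19); WM=12; [0,10) fires=8
i=9 t=6 v=8: DROP (t<12-3); WM=12
i=10 t=13 v=8: → [9,19); WM=12
i=11 t=14 v=7: → [9,19); WM=13
i=12 t=15 v=1: → [9,19); WM=13
i=13 t=21 v=2: → [18,28); WM=13
i=14 t=21 v=2: → [18,28); WM=20; [9,19) fires=8
i=15 t=22 v=2: → [18,28); WM=20
i=16 t=23 v=7: → [18,28); WM=20
i=17 t=32 v=2: → [27,37); WM=31; [18,28) fires=7
i=18 t=37 v=9: → [36,46); WM=31
i=19 t=30 v=6: → [27,37); WM=31
i=20 t=38 v=1: → [36,46); WM=37; [27,37) fires=6
i=21 t=39 v=6: → [36,46); WM=37
i=22 t=33 v=7: DROP (t<37-3); WM=37

[0,10)=8 [9,19)=8 [18,28)=7 [27,37)=6 [36,46)=9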